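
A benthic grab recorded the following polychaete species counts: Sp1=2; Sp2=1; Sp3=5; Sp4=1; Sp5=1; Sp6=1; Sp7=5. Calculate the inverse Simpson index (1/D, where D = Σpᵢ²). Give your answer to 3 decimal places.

4.414

Total N = 2+1+5+1+1+1+5 = 16, so the proportions are 0.125, 0.0625, 0.3125, 0.0625, 0.0625, 0.0625, 0.3125 (working shown to 7 dp, full precision carried).
D = 0.125² + 0.0625² + 0.3125² + 0.0625² + 0.0625² + 0.0625² + 0.3125² = 0.0156250 + 0.0039062 + 0.0976562 + 0.0039062 + 0.0039062 + 0.0039062 + 0.0976562 = 0.2265625.
So 1/D = 4.41379, i.e. 4.414 to 3 decimal places.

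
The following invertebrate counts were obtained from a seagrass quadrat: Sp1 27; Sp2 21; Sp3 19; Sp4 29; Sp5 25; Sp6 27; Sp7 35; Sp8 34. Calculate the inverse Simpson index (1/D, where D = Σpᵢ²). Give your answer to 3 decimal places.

7.711

Total N = 27+21+19+29+25+27+35+34 = 217, so the proportions are 0.124424, 0.0967742, 0.0875576, 0.1336406, 0.1152074, 0.124424, 0.1612903, 0.156682 (working shown to 7 dp, full precision carried).
D = 0.124424² + 0.0967742² + 0.0875576² + 0.1336406² + 0.1152074² + 0.124424² + 0.1612903² + 0.156682² = 0.0154813 + 0.0093652 + 0.0076663 + 0.0178598 + 0.0132727 + 0.0154813 + 0.0260146 + 0.0245493 = 0.1296906.
So 1/D = 7.71066, i.e. 7.711 to 3 decimal places.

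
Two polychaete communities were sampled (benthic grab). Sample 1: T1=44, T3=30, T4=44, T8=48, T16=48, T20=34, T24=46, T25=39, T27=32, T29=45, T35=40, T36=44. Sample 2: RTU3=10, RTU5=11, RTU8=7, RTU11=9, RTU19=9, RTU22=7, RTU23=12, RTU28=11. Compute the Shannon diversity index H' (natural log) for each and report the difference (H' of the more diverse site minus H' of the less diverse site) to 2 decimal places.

0.41

Sample 1: N=494, proportions 0.0891, 0.0607, 0.0891, 0.0972, 0.0972, 0.0688, 0.0931, 0.0789, 0.0648, 0.0911, 0.081, 0.0891, giving H' = 2.4741 (working shown to 4 dp, full precision carried).
Sample 2: N=76, proportions 0.1316, 0.1447, 0.0921, 0.1184, 0.1184, 0.0921, 0.1579, 0.1447, giving H' = 2.0624.
Difference = |2.4741 − 2.0624| = 0.4117, i.e. 0.41 to 2 decimal places.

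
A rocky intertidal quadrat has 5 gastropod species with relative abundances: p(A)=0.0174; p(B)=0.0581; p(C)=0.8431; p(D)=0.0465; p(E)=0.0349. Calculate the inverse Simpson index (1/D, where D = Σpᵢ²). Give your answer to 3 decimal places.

1.393

D = 0.0174² + 0.0581² + 0.8431² + 0.0465² + 0.0349² = 0.000303 + 0.003376 + 0.710818 + 0.002162 + 0.001218 = 0.717876 (working shown to 6 dp, full precision carried).
So 1/D = 1.39300, i.e. 1.393 to 3 decimal places.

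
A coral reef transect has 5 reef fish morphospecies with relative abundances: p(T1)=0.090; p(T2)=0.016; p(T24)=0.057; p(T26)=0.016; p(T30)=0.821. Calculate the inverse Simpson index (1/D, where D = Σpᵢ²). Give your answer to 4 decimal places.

1.4579

D = 0.09² + 0.016² + 0.057² + 0.016² + 0.821² = 0.0081000 + 0.0002560 + 0.0032490 + 0.0002560 + 0.6740410 = 0.6859020 (working shown to 7 dp, full precision carried).
So 1/D = 1.457934, i.e. 1.4579 to 4 decimal places.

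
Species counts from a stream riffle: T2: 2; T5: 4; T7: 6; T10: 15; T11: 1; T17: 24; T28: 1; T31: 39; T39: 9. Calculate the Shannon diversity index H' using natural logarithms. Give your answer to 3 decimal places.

Total N = 2+4+6+15+1+24+1+39+9 = 101, so the proportions are 0.0198, 0.0396, 0.05941, 0.14851, 0.0099, 0.23762, 0.0099, 0.38614, 0.08911 (working shown to 5 dp, full precision carried).
Each pᵢ ln pᵢ term: 0.0198×(-3.92197)=-0.07766, 0.0396×(-3.22883)=-0.12787, 0.05941×(-2.82336)=-0.16772, 0.14851×(-1.90707)=-0.28323, 0.0099×(-4.61512)=-0.04569, 0.23762×(-1.43707)=-0.34148, 0.0099×(-4.61512)=-0.04569, 0.38614×(-0.95156)=-0.36743, 0.08911×(-2.41790)=-0.21546.
Sum = -1.67225, so H' = 1.672.

1.672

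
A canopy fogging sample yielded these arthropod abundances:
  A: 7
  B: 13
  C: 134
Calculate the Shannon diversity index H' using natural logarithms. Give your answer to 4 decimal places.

0.4702

Total N = 7+13+134 = 154, so the proportions are 0.045455, 0.084416, 0.87013 (working shown to 6 dp, full precision carried).
Each pᵢ ln pᵢ term: 0.045455×(-3.091042)=-0.140502, 0.084416×(-2.472003)=-0.208676, 0.87013×(-0.139113)=-0.121046.
Sum = -0.470224, so H' = 0.4702.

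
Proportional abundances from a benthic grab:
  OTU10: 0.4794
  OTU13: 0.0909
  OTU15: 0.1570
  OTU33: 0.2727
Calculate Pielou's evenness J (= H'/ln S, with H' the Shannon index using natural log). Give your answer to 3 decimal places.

H' = −Σ pᵢ ln pᵢ = −((-0.35246) + (-0.21798) + (-0.29069) + (-0.35434)) = 1.21547 (working shown to 5 dp, full precision carried).
With S = 4 species, ln S = 1.38629, so J = 1.21547/1.38629 = 0.87678, i.e. 0.877 to 3 decimal places.

0.877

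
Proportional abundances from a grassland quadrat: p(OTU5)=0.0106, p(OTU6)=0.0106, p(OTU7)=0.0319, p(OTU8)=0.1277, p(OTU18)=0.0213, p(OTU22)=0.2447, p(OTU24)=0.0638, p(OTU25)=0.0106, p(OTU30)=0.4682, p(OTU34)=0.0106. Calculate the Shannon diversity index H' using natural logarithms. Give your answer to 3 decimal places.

1.523

Each pᵢ ln pᵢ term (working shown to 5 dp, full precision carried): 0.0106×(-4.54690)=-0.04820, 0.0106×(-4.54690)=-0.04820, 0.0319×(-3.44515)=-0.10990, 0.1277×(-2.05807)=-0.26282, 0.0213×(-3.84905)=-0.08198, 0.2447×(-1.40772)=-0.34447, 0.0638×(-2.75200)=-0.17558, 0.0106×(-4.54690)=-0.04820, 0.4682×(-0.75886)=-0.35530, 0.0106×(-4.54690)=-0.04820.
Sum = -1.52283, so H' = 1.523.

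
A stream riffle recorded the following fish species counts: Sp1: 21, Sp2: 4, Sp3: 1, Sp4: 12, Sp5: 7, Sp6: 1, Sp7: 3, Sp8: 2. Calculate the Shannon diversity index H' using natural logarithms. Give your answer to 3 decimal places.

1.626

Total N = 21+4+1+12+7+1+3+2 = 51, so the proportions are 0.41176, 0.07843, 0.01961, 0.23529, 0.13725, 0.01961, 0.05882, 0.03922 (working shown to 5 dp, full precision carried).
Each pᵢ ln pᵢ term: 0.41176×(-0.88730)=-0.36536, 0.07843×(-2.54553)=-0.19965, 0.01961×(-3.93183)=-0.07709, 0.23529×(-1.44692)=-0.34045, 0.13725×(-1.98592)=-0.27258, 0.01961×(-3.93183)=-0.07709, 0.05882×(-2.83321)=-0.16666, 0.03922×(-3.23868)=-0.12701.
Sum = -1.62589, so H' = 1.626.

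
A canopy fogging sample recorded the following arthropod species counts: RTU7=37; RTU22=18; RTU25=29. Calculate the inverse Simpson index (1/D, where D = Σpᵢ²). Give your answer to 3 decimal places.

Total N = 37+18+29 = 84, so the proportions are 0.440476, 0.214286, 0.345238 (working shown to 6 dp, full precision carried).
D = 0.440476² + 0.214286² + 0.345238² = 0.194019 + 0.045918 + 0.119189 = 0.359127.
So 1/D = 2.78453, i.e. 2.785 to 3 decimal places.

2.785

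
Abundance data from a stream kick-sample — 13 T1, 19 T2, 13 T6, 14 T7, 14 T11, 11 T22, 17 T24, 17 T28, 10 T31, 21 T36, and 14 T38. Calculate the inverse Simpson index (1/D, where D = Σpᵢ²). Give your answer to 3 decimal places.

10.514

Total N = 13+19+13+14+14+11+17+17+10+21+14 = 163, so the proportions are 0.0797546, 0.11656442, 0.0797546, 0.08588957, 0.08588957, 0.06748466, 0.10429448, 0.10429448, 0.06134969, 0.12883436, 0.08588957 (working shown to 8 dp, full precision carried).
D = 0.0797546² + 0.11656442² + 0.0797546² + 0.08588957² + 0.08588957² + 0.06748466² + 0.10429448² + 0.10429448² + 0.06134969² + 0.12883436² + 0.08588957² = 0.00636080 + 0.01358726 + 0.00636080 + 0.00737702 + 0.00737702 + 0.00455418 + 0.01087734 + 0.01087734 + 0.00376378 + 0.01659829 + 0.00737702 = 0.09511084.
So 1/D = 10.51405, i.e. 10.514 to 3 decimal places.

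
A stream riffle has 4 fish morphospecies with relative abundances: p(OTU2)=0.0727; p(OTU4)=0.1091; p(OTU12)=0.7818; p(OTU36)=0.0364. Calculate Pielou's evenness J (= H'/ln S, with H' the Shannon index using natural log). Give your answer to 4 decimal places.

H' = −Σ pᵢ ln pᵢ = −((-0.190577) + (-0.241710) + (-0.192445) + (-0.120600)) = 0.745332 (working shown to 6 dp, full precision carried).
With S = 4 species, ln S = 1.386294, so J = 0.745332/1.386294 = 0.537643, i.e. 0.5376 to 4 decimal places.

0.5376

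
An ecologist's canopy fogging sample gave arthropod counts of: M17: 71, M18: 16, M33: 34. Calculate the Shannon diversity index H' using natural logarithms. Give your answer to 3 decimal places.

Total N = 71+16+34 = 121, so the proportions are 0.58678, 0.13223, 0.28099 (working shown to 5 dp, full precision carried).
Each pᵢ ln pᵢ term: 0.58678×(-0.53311)=-0.31282, 0.13223×(-2.02320)=-0.26753, 0.28099×(-1.26943)=-0.35670.
Sum = -0.93705, so H' = 0.937.

0.937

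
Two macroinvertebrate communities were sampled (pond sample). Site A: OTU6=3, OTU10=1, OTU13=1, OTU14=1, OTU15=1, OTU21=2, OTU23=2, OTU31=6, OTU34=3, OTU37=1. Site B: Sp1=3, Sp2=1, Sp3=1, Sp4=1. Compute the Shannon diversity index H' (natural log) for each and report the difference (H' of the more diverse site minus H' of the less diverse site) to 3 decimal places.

Site A: N=21, proportions 0.14286, 0.04762, 0.04762, 0.04762, 0.04762, 0.09524, 0.09524, 0.28571, 0.14286, 0.04762, giving H' = 2.08667 (working shown to 5 dp, full precision carried).
Site B: N=6, proportions 0.5, 0.16667, 0.16667, 0.16667, giving H' = 1.24245.
Difference = |2.08667 − 1.24245| = 0.84422, i.e. 0.844 to 3 decimal places.

0.844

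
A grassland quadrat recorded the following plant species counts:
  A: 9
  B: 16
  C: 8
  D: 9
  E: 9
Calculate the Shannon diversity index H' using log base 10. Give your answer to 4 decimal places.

Total N = 9+16+8+9+9 = 51, so the proportions are 0.176471, 0.313725, 0.156863, 0.176471, 0.176471 (working shown to 6 dp, full precision carried).
Each pᵢ log₁₀ pᵢ term: 0.176471×(-0.753328)=-0.132940, 0.313725×(-0.503450)=-0.157945, 0.156863×(-0.804480)=-0.126193, 0.176471×(-0.753328)=-0.132940, 0.176471×(-0.753328)=-0.132940.
Sum = -0.682959, so H' = 0.6830.

0.6830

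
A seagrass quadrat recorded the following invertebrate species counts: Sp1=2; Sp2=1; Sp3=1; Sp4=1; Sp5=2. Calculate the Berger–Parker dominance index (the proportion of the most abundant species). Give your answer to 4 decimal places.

0.2857

Total N = 2+1+1+1+2 = 7, so the proportions are 0.285714, 0.142857, 0.142857, 0.142857, 0.285714 (working shown to 6 dp, full precision carried).
The largest proportion is 0.285714, i.e. d = 0.2857 to 4 decimal places.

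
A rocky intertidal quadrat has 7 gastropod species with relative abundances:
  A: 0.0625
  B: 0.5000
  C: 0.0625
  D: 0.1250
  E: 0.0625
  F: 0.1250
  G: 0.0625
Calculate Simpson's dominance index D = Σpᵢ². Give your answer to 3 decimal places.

D = 0.0625² + 0.5² + 0.0625² + 0.125² + 0.0625² + 0.125² + 0.0625² = 0.00391 + 0.25000 + 0.00391 + 0.01562 + 0.00391 + 0.01562 + 0.00391 = 0.29688 (working shown to 5 dp, full precision carried).
To 3 decimal places, D = 0.297.

0.297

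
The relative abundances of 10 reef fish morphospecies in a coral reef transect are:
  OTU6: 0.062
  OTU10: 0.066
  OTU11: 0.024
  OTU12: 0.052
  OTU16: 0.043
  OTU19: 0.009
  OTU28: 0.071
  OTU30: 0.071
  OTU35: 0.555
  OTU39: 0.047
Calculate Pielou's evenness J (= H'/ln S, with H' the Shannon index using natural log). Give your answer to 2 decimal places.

0.70

H' = −Σ pᵢ ln pᵢ = −((-0.1724) + (-0.1794) + (-0.0895) + (-0.1537) + (-0.1353) + (-0.0424) + (-0.1878) + (-0.1878) + (-0.3268) + (-0.1437)) = 1.6188 (working shown to 4 dp, full precision carried).
With S = 10 species, ln S = 2.3026, so J = 1.6188/2.3026 = 0.7030, i.e. 0.70 to 2 decimal places.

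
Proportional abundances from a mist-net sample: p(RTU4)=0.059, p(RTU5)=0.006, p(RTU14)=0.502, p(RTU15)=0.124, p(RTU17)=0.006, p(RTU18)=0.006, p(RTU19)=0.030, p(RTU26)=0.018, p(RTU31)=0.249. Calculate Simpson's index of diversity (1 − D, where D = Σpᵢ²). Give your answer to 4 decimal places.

D = 0.059² + 0.006² + 0.502² + 0.124² + 0.006² + 0.006² + 0.03² + 0.018² + 0.249² = 0.003481 + 0.000036 + 0.252004 + 0.015376 + 0.000036 + 0.000036 + 0.000900 + 0.000324 + 0.062001 = 0.334194 (working shown to 6 dp, full precision carried).
So 1 − D = 0.665806, i.e. 0.6658 to 4 decimal places.

0.6658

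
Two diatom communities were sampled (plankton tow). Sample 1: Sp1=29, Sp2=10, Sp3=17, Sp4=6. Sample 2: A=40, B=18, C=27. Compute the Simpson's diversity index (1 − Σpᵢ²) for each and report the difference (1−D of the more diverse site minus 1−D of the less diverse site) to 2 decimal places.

0.04

Sample 1: N=62, proportions 0.4677, 0.1613, 0.2742, 0.0968, giving 1−D = 0.6707 (working shown to 4 dp, full precision carried).
Sample 2: N=85, proportions 0.4706, 0.2118, 0.3176, giving 1−D = 0.6328.
Difference = |0.6707 − 0.6328| = 0.0379, i.e. 0.04 to 2 decimal places.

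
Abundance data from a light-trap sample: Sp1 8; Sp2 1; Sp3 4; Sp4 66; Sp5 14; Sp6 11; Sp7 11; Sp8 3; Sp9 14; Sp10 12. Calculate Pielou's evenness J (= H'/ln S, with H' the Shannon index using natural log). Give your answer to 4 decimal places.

Total N = 8+1+4+66+14+11+11+3+14+12 = 144, so the proportions are 0.055556, 0.006944, 0.027778, 0.458333, 0.097222, 0.076389, 0.076389, 0.020833, 0.097222, 0.083333 (working shown to 6 dp, full precision carried).
H' = −Σ pᵢ ln pᵢ = −((-0.160576) + (-0.034513) + (-0.099542) + (-0.357573) + (-0.226601) + (-0.196466) + (-0.196466) + (-0.080650) + (-0.226601) + (-0.207076)) = 1.786064.
With S = 10 species, ln S = 2.302585, so J = 1.786064/2.302585 = 0.775678, i.e. 0.7757 to 4 decimal places.

0.7757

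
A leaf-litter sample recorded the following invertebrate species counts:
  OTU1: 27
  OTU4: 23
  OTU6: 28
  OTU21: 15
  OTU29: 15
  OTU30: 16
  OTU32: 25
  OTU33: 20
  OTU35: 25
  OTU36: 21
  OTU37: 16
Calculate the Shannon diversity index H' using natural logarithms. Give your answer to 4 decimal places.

2.3724

Total N = 27+23+28+15+15+16+25+20+25+21+16 = 231, so the proportions are 0.116883, 0.099567, 0.121212, 0.064935, 0.064935, 0.069264, 0.108225, 0.08658, 0.108225, 0.090909, 0.069264 (working shown to 6 dp, full precision carried).
Each pᵢ ln pᵢ term: 0.116883×(-2.146581)=-0.250899, 0.099567×(-2.306923)=-0.229694, 0.121212×(-2.110213)=-0.255783, 0.064935×(-2.734368)=-0.177556, 0.064935×(-2.734368)=-0.177556, 0.069264×(-2.669829)=-0.184923, 0.108225×(-2.223542)=-0.240643, 0.08658×(-2.446685)=-0.211834, 0.108225×(-2.223542)=-0.240643, 0.090909×(-2.397895)=-0.217990, 0.069264×(-2.669829)=-0.184923.
Sum = -2.372446, so H' = 2.3724.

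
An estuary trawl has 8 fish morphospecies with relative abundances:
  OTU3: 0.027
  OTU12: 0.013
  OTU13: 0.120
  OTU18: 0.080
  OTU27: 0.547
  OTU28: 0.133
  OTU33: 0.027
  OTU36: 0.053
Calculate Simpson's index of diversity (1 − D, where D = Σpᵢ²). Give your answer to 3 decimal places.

0.658

D = 0.027² + 0.013² + 0.12² + 0.08² + 0.547² + 0.133² + 0.027² + 0.053² = 0.00073 + 0.00017 + 0.01440 + 0.00640 + 0.29921 + 0.01769 + 0.00073 + 0.00281 = 0.34213 (working shown to 5 dp, full precision carried).
So 1 − D = 0.65787, i.e. 0.658 to 3 decimal places.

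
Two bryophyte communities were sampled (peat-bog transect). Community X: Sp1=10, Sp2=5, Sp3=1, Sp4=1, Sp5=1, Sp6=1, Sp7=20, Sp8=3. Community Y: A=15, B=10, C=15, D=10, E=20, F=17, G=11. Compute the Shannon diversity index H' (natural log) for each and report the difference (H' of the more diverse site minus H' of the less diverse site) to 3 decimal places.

Community X: N=42, proportions 0.238095, 0.119048, 0.02381, 0.02381, 0.02381, 0.02381, 0.47619, 0.071429, giving H' = 1.492824 (working shown to 6 dp, full precision carried).
Community Y: N=98, proportions 0.153061, 0.102041, 0.153061, 0.102041, 0.204082, 0.173469, 0.112245, giving H' = 1.914056.
Difference = |1.492824 − 1.914056| = 0.421232, i.e. 0.421 to 3 decimal places.

0.421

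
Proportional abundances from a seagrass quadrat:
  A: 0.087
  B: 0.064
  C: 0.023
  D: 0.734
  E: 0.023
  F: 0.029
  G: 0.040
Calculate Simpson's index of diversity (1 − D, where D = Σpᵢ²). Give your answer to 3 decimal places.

D = 0.087² + 0.064² + 0.023² + 0.734² + 0.023² + 0.029² + 0.04² = 0.00757 + 0.00410 + 0.00053 + 0.53876 + 0.00053 + 0.00084 + 0.00160 = 0.55392 (working shown to 5 dp, full precision carried).
So 1 − D = 0.44608, i.e. 0.446 to 3 decimal places.

0.446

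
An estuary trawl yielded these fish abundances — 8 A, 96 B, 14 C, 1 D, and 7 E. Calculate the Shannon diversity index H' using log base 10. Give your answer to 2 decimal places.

0.36

Total N = 8+96+14+1+7 = 126, so the proportions are 0.0635, 0.7619, 0.1111, 0.0079, 0.0556 (working shown to 4 dp, full precision carried).
Each pᵢ log₁₀ pᵢ term: 0.0635×(-1.1973)=-0.0760, 0.7619×(-0.1181)=-0.0900, 0.1111×(-0.9542)=-0.1060, 0.0079×(-2.1004)=-0.0167, 0.0556×(-1.2553)=-0.0697.
Sum = -0.3584, so H' = 0.36.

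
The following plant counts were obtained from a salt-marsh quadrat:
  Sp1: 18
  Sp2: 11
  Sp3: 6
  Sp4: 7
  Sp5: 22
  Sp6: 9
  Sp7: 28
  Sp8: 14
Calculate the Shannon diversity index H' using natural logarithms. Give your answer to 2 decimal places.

Total N = 18+11+6+7+22+9+28+14 = 115, so the proportions are 0.1565, 0.0957, 0.0522, 0.0609, 0.1913, 0.0783, 0.2435, 0.1217 (working shown to 4 dp, full precision carried).
Each pᵢ ln pᵢ term: 0.1565×(-1.8546)=-0.2903, 0.0957×(-2.3470)=-0.2245, 0.0522×(-2.9532)=-0.1541, 0.0609×(-2.7990)=-0.1704, 0.1913×(-1.6539)=-0.3164, 0.0783×(-2.5477)=-0.1994, 0.2435×(-1.4127)=-0.3440, 0.1217×(-2.1059)=-0.2564.
Sum = -1.9553, so H' = 1.96.

1.96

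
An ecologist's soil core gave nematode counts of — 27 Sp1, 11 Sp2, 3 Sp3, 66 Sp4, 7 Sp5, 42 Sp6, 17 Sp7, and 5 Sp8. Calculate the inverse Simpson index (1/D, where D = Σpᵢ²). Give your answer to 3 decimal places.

Total N = 27+11+3+66+7+42+17+5 = 178, so the proportions are 0.1516854, 0.0617978, 0.0168539, 0.3707865, 0.0393258, 0.2359551, 0.0955056, 0.0280899 (working shown to 7 dp, full precision carried).
D = 0.1516854² + 0.0617978² + 0.0168539² + 0.3707865² + 0.0393258² + 0.2359551² + 0.0955056² + 0.0280899² = 0.0230085 + 0.0038190 + 0.0002841 + 0.1374826 + 0.0015465 + 0.0556748 + 0.0091213 + 0.0007890 = 0.2317258.
So 1/D = 4.31545, i.e. 4.315 to 3 decimal places.

4.315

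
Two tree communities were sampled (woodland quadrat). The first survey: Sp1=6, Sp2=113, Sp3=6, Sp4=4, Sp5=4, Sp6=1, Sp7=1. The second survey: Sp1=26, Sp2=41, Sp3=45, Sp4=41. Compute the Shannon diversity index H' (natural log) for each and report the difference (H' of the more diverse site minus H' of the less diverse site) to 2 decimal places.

The first survey: N=135, proportions 0.0444, 0.837, 0.0444, 0.0296, 0.0296, 0.0074, 0.0074, giving H' = 0.7069 (working shown to 4 dp, full precision carried).
The second survey: N=153, proportions 0.1699, 0.268, 0.2941, 0.268, giving H' = 1.3669.
Difference = |0.7069 − 1.3669| = 0.6600, i.e. 0.66 to 2 decimal places.

0.66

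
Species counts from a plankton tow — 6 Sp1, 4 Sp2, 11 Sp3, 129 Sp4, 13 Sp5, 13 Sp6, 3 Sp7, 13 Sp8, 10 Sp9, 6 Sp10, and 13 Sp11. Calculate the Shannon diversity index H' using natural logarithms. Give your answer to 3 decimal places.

Total N = 6+4+11+129+13+13+3+13+10+6+13 = 221, so the proportions are 0.02715, 0.0181, 0.04977, 0.58371, 0.05882, 0.05882, 0.01357, 0.05882, 0.04525, 0.02715, 0.05882 (working shown to 5 dp, full precision carried).
Each pᵢ ln pᵢ term: 0.02715×(-3.60640)=-0.09791, 0.0181×(-4.01187)=-0.07261, 0.04977×(-3.00027)=-0.14933, 0.58371×(-0.53835)=-0.31424, 0.05882×(-2.83321)=-0.16666, 0.05882×(-2.83321)=-0.16666, 0.01357×(-4.29955)=-0.05836, 0.05882×(-2.83321)=-0.16666, 0.04525×(-3.09558)=-0.14007, 0.02715×(-3.60640)=-0.09791, 0.05882×(-2.83321)=-0.16666.
Sum = -1.59709, so H' = 1.597.

1.597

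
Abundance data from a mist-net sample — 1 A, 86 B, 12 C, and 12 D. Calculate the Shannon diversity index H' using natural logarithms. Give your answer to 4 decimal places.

0.7211

Total N = 1+86+12+12 = 111, so the proportions are 0.009009, 0.774775, 0.108108, 0.108108 (working shown to 6 dp, full precision carried).
Each pᵢ ln pᵢ term: 0.009009×(-4.709530)=-0.042428, 0.774775×(-0.255183)=-0.197709, 0.108108×(-2.224624)=-0.240500, 0.108108×(-2.224624)=-0.240500.
Sum = -0.721137, so H' = 0.7211.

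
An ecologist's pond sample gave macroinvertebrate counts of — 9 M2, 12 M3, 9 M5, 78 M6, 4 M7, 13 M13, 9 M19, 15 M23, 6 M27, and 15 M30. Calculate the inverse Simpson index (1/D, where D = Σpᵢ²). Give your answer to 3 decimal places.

Total N = 9+12+9+78+4+13+9+15+6+15 = 170, so the proportions are 0.0529412, 0.0705882, 0.0529412, 0.4588235, 0.0235294, 0.0764706, 0.0529412, 0.0882353, 0.0352941, 0.0882353 (working shown to 7 dp, full precision carried).
D = 0.0529412² + 0.0705882² + 0.0529412² + 0.4588235² + 0.0235294² + 0.0764706² + 0.0529412² + 0.0882353² + 0.0352941² + 0.0882353² = 0.0028028 + 0.0049827 + 0.0028028 + 0.2105190 + 0.0005536 + 0.0058478 + 0.0028028 + 0.0077855 + 0.0012457 + 0.0077855 = 0.2471280.
So 1/D = 4.04649, i.e. 4.046 to 3 decimal places.

4.046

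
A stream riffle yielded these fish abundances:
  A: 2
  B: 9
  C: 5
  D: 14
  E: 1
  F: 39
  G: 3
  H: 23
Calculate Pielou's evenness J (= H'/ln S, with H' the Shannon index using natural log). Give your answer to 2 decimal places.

Total N = 2+9+5+14+1+39+3+23 = 96, so the proportions are 0.0208, 0.0938, 0.0521, 0.1458, 0.0104, 0.4062, 0.0312, 0.2396 (working shown to 4 dp, full precision carried).
H' = −Σ pᵢ ln pᵢ = −((-0.0807) + (-0.2219) + (-0.1539) + (-0.2808) + (-0.0475) + (-0.3659) + (-0.1083) + (-0.3423)) = 1.6014.
With S = 8 species, ln S = 2.0794, so J = 1.6014/2.0794 = 0.7701, i.e. 0.77 to 2 decimal places.

0.77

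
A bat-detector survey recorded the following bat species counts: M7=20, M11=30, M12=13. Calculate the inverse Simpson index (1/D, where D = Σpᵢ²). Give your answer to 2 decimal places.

2.70

Total N = 20+30+13 = 63, so the proportions are 0.31746, 0.47619, 0.20635 (working shown to 5 dp, full precision carried).
D = 0.31746² + 0.47619² + 0.20635² = 0.10078 + 0.22676 + 0.04258 = 0.37012.
So 1/D = 2.7018, i.e. 2.70 to 2 decimal places.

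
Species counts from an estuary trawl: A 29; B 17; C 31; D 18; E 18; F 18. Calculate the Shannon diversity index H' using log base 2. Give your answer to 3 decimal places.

2.536

Total N = 29+17+31+18+18+18 = 131, so the proportions are 0.22137, 0.12977, 0.23664, 0.1374, 0.1374, 0.1374 (working shown to 5 dp, full precision carried).
Each pᵢ log₂ pᵢ term: 0.22137×(-2.17544)=-0.48159, 0.12977×(-2.94596)=-0.38230, 0.23664×(-2.07923)=-0.49203, 0.1374×(-2.86350)=-0.39346, 0.1374×(-2.86350)=-0.39346, 0.1374×(-2.86350)=-0.39346.
Sum = -2.53629, so H' = 2.536.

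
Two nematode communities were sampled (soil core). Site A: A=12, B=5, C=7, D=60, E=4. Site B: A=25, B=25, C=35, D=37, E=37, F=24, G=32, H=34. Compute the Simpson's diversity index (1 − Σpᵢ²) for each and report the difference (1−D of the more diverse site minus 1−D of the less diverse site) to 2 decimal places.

Site A: N=88, proportions 0.1364, 0.0568, 0.0795, 0.6818, 0.0455, giving 1−D = 0.5049 (working shown to 4 dp, full precision carried).
Site B: N=249, proportions 0.1004, 0.1004, 0.1406, 0.1486, 0.1486, 0.0964, 0.1285, 0.1365, giving 1−D = 0.8715.
Difference = |0.5049 − 0.8715| = 0.3666, i.e. 0.37 to 2 decimal places.

0.37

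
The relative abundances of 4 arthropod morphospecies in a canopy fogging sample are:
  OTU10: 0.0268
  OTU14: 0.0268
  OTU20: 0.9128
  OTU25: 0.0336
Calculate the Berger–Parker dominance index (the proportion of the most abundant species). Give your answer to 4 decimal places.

0.9128

The largest proportion is 0.9128, i.e. d = 0.9128 to 4 decimal places.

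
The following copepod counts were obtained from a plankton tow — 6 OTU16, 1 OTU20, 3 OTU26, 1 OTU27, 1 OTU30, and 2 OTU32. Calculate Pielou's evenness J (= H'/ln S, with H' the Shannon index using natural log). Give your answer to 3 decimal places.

0.858

Total N = 6+1+3+1+1+2 = 14, so the proportions are 0.42857, 0.07143, 0.21429, 0.07143, 0.07143, 0.14286 (working shown to 5 dp, full precision carried).
H' = −Σ pᵢ ln pᵢ = −((-0.36313) + (-0.18850) + (-0.33010) + (-0.18850) + (-0.18850) + (-0.27799)) = 1.53672.
With S = 6 species, ln S = 1.79176, so J = 1.53672/1.79176 = 0.85766, i.e. 0.858 to 3 decimal places.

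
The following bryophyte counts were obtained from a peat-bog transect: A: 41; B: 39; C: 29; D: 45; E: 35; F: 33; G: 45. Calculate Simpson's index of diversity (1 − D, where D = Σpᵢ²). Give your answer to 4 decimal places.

Total N = 41+39+29+45+35+33+45 = 267, so the proportions are 0.153558, 0.146067, 0.108614, 0.168539, 0.131086, 0.123596, 0.168539 (working shown to 6 dp, full precision carried).
D = 0.153558² + 0.146067² + 0.108614² + 0.168539² + 0.131086² + 0.123596² + 0.168539² = 0.023580 + 0.021336 + 0.011797 + 0.028406 + 0.017184 + 0.015276 + 0.028406 = 0.145983.
So 1 − D = 0.854017, i.e. 0.8540 to 4 decimal places.

0.8540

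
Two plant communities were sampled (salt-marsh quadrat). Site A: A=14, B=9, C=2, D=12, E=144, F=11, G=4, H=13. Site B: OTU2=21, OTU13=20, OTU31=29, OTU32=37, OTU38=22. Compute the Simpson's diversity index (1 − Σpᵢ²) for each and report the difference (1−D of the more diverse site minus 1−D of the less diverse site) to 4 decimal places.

Site A: N=209, proportions 0.066986, 0.043062, 0.009569, 0.057416, 0.688995, 0.052632, 0.019139, 0.062201, giving 1−D = 0.508551 (working shown to 6 dp, full precision carried).
Site B: N=129, proportions 0.162791, 0.155039, 0.224806, 0.286822, 0.170543, giving 1−D = 0.787573.
Difference = |0.508551 − 0.787573| = 0.279022, i.e. 0.2790 to 4 decimal places.

0.2790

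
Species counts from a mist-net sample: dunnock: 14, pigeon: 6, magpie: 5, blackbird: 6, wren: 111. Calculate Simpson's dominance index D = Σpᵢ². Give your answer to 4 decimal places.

0.6256

Total N = 14+6+5+6+111 = 142, so the proportions are 0.098592, 0.042254, 0.035211, 0.042254, 0.78169 (working shown to 6 dp, full precision carried).
D = 0.098592² + 0.042254² + 0.035211² + 0.042254² + 0.78169² = 0.009720 + 0.001785 + 0.001240 + 0.001785 + 0.611039 = 0.625570.
To 4 decimal places, D = 0.6256.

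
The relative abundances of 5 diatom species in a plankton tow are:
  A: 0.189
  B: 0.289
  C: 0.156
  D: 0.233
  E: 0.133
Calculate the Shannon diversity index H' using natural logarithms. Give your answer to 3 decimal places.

1.571

Each pᵢ ln pᵢ term (working shown to 5 dp, full precision carried): 0.189×(-1.66601)=-0.31488, 0.289×(-1.24133)=-0.35874, 0.156×(-1.85790)=-0.28983, 0.233×(-1.45672)=-0.33942, 0.133×(-2.01741)=-0.26832.
Sum = -1.57118, so H' = 1.571.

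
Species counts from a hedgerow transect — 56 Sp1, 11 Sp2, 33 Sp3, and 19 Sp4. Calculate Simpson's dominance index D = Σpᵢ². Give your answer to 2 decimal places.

0.33

Total N = 56+11+33+19 = 119, so the proportions are 0.4706, 0.0924, 0.2773, 0.1597 (working shown to 4 dp, full precision carried).
D = 0.4706² + 0.0924² + 0.2773² + 0.1597² = 0.2215 + 0.0085 + 0.0769 + 0.0255 = 0.3324.
To 2 decimal places, D = 0.33.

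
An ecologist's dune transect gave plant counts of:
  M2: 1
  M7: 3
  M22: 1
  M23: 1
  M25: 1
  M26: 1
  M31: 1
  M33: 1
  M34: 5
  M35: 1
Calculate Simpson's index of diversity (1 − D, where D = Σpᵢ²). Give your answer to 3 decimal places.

Total N = 1+3+1+1+1+1+1+1+5+1 = 16, so the proportions are 0.0625, 0.1875, 0.0625, 0.0625, 0.0625, 0.0625, 0.0625, 0.0625, 0.3125, 0.0625 (working shown to 5 dp, full precision carried).
D = 0.0625² + 0.1875² + 0.0625² + 0.0625² + 0.0625² + 0.0625² + 0.0625² + 0.0625² + 0.3125² + 0.0625² = 0.00391 + 0.03516 + 0.00391 + 0.00391 + 0.00391 + 0.00391 + 0.00391 + 0.00391 + 0.09766 + 0.00391 = 0.16406.
So 1 − D = 0.83594, i.e. 0.836 to 3 decimal places.

0.836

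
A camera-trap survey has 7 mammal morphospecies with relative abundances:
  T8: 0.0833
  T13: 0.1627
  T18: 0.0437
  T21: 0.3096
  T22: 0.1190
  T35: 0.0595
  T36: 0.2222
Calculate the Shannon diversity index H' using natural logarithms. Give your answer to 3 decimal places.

1.758

Each pᵢ ln pᵢ term (working shown to 5 dp, full precision carried): 0.0833×(-2.48531)=-0.20703, 0.1627×(-1.81585)=-0.29544, 0.0437×(-3.13041)=-0.13680, 0.3096×(-1.17247)=-0.36300, 0.119×(-2.12863)=-0.25331, 0.0595×(-2.82178)=-0.16790, 0.2222×(-1.50418)=-0.33423.
Sum = -1.75769, so H' = 1.758.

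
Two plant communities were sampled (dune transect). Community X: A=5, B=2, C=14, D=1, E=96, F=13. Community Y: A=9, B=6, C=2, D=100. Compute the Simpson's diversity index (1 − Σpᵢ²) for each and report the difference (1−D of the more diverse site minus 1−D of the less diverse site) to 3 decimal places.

0.179

Community X: N=131, proportions 0.03817, 0.01527, 0.10687, 0.00763, 0.73282, 0.09924, giving 1−D = 0.43995 (working shown to 5 dp, full precision carried).
Community Y: N=117, proportions 0.07692, 0.05128, 0.01709, 0.8547, giving 1−D = 0.26065.
Difference = |0.43995 − 0.26065| = 0.17930, i.e. 0.179 to 3 decimal places.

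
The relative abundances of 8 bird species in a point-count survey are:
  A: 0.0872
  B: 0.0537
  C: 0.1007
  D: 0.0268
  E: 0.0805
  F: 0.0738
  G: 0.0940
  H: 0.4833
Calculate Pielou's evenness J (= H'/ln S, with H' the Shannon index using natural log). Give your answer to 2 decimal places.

H' = −Σ pᵢ ln pᵢ = −((-0.2127) + (-0.1570) + (-0.2312) + (-0.0970) + (-0.2028) + (-0.1924) + (-0.2223) + (-0.3514)) = 1.6668 (working shown to 4 dp, full precision carried).
With S = 8 species, ln S = 2.0794, so J = 1.6668/2.0794 = 0.8016, i.e. 0.80 to 2 decimal places.

0.80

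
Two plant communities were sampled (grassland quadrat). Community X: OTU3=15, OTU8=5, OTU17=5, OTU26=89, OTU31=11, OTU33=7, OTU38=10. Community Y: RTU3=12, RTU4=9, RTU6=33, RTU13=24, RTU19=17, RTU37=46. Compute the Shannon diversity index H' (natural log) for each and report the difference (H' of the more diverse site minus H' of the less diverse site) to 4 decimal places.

0.3478

Community X: N=142, proportions 0.105634, 0.035211, 0.035211, 0.626761, 0.077465, 0.049296, 0.070423, giving H' = 1.299293 (working shown to 6 dp, full precision carried).
Community Y: N=141, proportions 0.085106, 0.06383, 0.234043, 0.170213, 0.120567, 0.326241, giving H' = 1.647100.
Difference = |1.299293 − 1.647100| = 0.347807, i.e. 0.3478 to 4 decimal places.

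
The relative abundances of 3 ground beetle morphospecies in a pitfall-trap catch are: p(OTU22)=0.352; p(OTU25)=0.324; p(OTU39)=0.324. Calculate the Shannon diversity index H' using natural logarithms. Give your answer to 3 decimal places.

1.098

Each pᵢ ln pᵢ term (working shown to 5 dp, full precision carried): 0.352×(-1.04412)=-0.36753, 0.324×(-1.12701)=-0.36515, 0.324×(-1.12701)=-0.36515.
Sum = -1.09784, so H' = 1.098.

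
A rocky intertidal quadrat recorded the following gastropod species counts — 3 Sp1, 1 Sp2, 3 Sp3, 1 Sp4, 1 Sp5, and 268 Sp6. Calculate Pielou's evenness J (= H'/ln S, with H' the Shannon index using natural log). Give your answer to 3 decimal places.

Total N = 3+1+3+1+1+268 = 277, so the proportions are 0.01083, 0.00361, 0.01083, 0.00361, 0.00361, 0.96751 (working shown to 5 dp, full precision carried).
H' = −Σ pᵢ ln pᵢ = −((-0.04901) + (-0.02030) + (-0.04901) + (-0.02030) + (-0.02030) + (-0.03196)) = 0.19089.
With S = 6 species, ln S = 1.79176, so J = 0.19089/1.79176 = 0.10654, i.e. 0.107 to 3 decimal places.

0.107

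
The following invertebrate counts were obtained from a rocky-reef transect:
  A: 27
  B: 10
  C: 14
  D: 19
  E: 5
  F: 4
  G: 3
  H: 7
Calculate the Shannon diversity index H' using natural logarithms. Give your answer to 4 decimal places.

1.8435

Total N = 27+10+14+19+5+4+3+7 = 89, so the proportions are 0.303371, 0.11236, 0.157303, 0.213483, 0.05618, 0.044944, 0.033708, 0.078652 (working shown to 6 dp, full precision carried).
Each pᵢ ln pᵢ term: 0.303371×(-1.192800)=-0.361861, 0.11236×(-2.186051)=-0.245624, 0.157303×(-1.849579)=-0.290945, 0.213483×(-1.544197)=-0.329660, 0.05618×(-2.879198)=-0.161753, 0.044944×(-3.102342)=-0.139431, 0.033708×(-3.390024)=-0.114270, 0.078652×(-2.542726)=-0.199990.
Sum = -1.843533, so H' = 1.8435.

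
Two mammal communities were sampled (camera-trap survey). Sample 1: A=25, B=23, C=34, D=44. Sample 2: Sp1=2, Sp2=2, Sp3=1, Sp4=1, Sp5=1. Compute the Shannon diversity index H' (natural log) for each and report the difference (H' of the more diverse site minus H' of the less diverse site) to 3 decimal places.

Sample 1: N=126, proportions 0.198413, 0.18254, 0.269841, 0.349206, giving H' = 1.352243 (working shown to 6 dp, full precision carried).
Sample 2: N=7, proportions 0.285714, 0.285714, 0.142857, 0.142857, 0.142857, giving H' = 1.549826.
Difference = |1.352243 − 1.549826| = 0.197583, i.e. 0.198 to 3 decimal places.

0.198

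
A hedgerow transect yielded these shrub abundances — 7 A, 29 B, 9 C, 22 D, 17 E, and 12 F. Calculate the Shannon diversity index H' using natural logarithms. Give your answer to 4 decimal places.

1.6786

Total N = 7+29+9+22+17+12 = 96, so the proportions are 0.072917, 0.302083, 0.09375, 0.229167, 0.177083, 0.125 (working shown to 6 dp, full precision carried).
Each pᵢ ln pᵢ term: 0.072917×(-2.618438)=-0.190928, 0.302083×(-1.197052)=-0.361610, 0.09375×(-2.367124)=-0.221918, 0.229167×(-1.473306)=-0.337633, 0.177083×(-1.731135)=-0.306555, 0.125×(-2.079442)=-0.259930.
Sum = -1.678573, so H' = 1.6786.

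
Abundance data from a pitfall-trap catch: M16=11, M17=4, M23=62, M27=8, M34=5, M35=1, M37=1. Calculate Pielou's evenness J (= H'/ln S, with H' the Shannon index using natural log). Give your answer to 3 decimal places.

Total N = 11+4+62+8+5+1+1 = 92, so the proportions are 0.11957, 0.04348, 0.67391, 0.08696, 0.05435, 0.01087, 0.01087 (working shown to 5 dp, full precision carried).
H' = −Σ pᵢ ln pᵢ = −((-0.25394) + (-0.13633) + (-0.26596) + (-0.21238) + (-0.15828) + (-0.04915) + (-0.04915)) = 1.12519.
With S = 7 species, ln S = 1.94591, so J = 1.12519/1.94591 = 0.57823, i.e. 0.578 to 3 decimal places.

0.578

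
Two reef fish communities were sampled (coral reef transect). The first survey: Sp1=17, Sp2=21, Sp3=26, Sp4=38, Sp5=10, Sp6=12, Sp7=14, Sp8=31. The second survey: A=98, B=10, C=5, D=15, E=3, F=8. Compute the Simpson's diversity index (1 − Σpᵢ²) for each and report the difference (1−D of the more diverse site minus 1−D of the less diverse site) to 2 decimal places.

The first survey: N=169, proportions 0.10059, 0.12426, 0.15385, 0.22485, 0.05917, 0.07101, 0.08284, 0.18343, giving 1−D = 0.85116 (working shown to 5 dp, full precision carried).
The second survey: N=139, proportions 0.70504, 0.07194, 0.03597, 0.10791, 0.02158, 0.05755, giving 1−D = 0.48103.
Difference = |0.85116 − 0.48103| = 0.37013, i.e. 0.37 to 2 decimal places.

0.37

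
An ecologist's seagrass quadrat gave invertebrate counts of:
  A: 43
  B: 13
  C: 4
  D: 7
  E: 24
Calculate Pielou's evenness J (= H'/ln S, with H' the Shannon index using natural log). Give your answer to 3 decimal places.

0.819

Total N = 43+13+4+7+24 = 91, so the proportions are 0.47253, 0.14286, 0.04396, 0.07692, 0.26374 (working shown to 5 dp, full precision carried).
H' = −Σ pᵢ ln pᵢ = −((-0.35423) + (-0.27799) + (-0.13734) + (-0.19730) + (-0.35151)) = 1.31838.
With S = 5 species, ln S = 1.60944, so J = 1.31838/1.60944 = 0.81915, i.e. 0.819 to 3 decimal places.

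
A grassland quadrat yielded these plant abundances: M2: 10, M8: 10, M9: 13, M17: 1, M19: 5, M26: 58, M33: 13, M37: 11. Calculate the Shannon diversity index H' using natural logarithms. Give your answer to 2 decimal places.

Total N = 10+10+13+1+5+58+13+11 = 121, so the proportions are 0.0826, 0.0826, 0.1074, 0.0083, 0.0413, 0.4793, 0.1074, 0.0909 (working shown to 4 dp, full precision carried).
Each pᵢ ln pᵢ term: 0.0826×(-2.4932)=-0.2061, 0.0826×(-2.4932)=-0.2061, 0.1074×(-2.2308)=-0.2397, 0.0083×(-4.7958)=-0.0396, 0.0413×(-3.1864)=-0.1317, 0.4793×(-0.7353)=-0.3525, 0.1074×(-2.2308)=-0.2397, 0.0909×(-2.3979)=-0.2180.
Sum = -1.6332, so H' = 1.63.

1.63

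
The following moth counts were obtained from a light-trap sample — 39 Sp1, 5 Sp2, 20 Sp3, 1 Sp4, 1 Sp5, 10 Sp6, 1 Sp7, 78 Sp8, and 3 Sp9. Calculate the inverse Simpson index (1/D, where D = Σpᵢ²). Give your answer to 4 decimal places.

Total N = 39+5+20+1+1+10+1+78+3 = 158, so the proportions are 0.2468354, 0.0316456, 0.1265823, 0.0063291, 0.0063291, 0.0632911, 0.0063291, 0.4936709, 0.0189873 (working shown to 7 dp, full precision carried).
D = 0.2468354² + 0.0316456² + 0.1265823² + 0.0063291² + 0.0063291² + 0.0632911² + 0.0063291² + 0.4936709² + 0.0189873² = 0.0609277 + 0.0010014 + 0.0160231 + 0.0000401 + 0.0000401 + 0.0040058 + 0.0000401 + 0.2437109 + 0.0003605 = 0.3261497.
So 1/D = 3.066077, i.e. 3.0661 to 4 decimal places.

3.0661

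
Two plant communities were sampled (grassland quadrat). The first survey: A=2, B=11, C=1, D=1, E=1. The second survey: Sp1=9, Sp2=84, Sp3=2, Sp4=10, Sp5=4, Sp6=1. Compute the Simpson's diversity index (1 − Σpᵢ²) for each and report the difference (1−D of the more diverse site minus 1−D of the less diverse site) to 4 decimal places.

0.0998

The first survey: N=16, proportions 0.125, 0.6875, 0.0625, 0.0625, 0.0625, giving 1−D = 0.500000 (working shown to 6 dp, full precision carried).
The second survey: N=110, proportions 0.081818, 0.763636, 0.018182, 0.090909, 0.036364, 0.009091, giving 1−D = 0.400165.
Difference = |0.500000 − 0.400165| = 0.099835, i.e. 0.0998 to 4 decimal places.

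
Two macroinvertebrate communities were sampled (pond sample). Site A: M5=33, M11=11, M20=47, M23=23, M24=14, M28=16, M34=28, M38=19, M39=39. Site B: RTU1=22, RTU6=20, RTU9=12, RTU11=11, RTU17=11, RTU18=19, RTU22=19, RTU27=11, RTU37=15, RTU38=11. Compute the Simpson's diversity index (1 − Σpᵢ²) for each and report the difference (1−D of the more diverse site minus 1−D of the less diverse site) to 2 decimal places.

0.03

Site A: N=230, proportions 0.143478, 0.047826, 0.204348, 0.1, 0.06087, 0.069565, 0.121739, 0.082609, 0.169565, giving 1−D = 0.866427 (working shown to 6 dp, full precision carried).
Site B: N=151, proportions 0.145695, 0.13245, 0.07947, 0.072848, 0.072848, 0.125828, 0.125828, 0.072848, 0.099338, 0.072848, giving 1−D = 0.892154.
Difference = |0.866427 − 0.892154| = 0.025727, i.e. 0.03 to 2 decimal places.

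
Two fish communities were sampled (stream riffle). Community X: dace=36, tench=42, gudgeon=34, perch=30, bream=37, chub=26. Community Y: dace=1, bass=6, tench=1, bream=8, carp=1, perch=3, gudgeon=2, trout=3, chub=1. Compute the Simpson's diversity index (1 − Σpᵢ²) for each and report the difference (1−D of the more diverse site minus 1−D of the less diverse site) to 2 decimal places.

Community X: N=205, proportions 0.1756, 0.2049, 0.1659, 0.1463, 0.1805, 0.1268, giving 1−D = 0.8296 (working shown to 4 dp, full precision carried).
Community Y: N=26, proportions 0.0385, 0.2308, 0.0385, 0.3077, 0.0385, 0.1154, 0.0769, 0.1154, 0.0385, giving 1−D = 0.8136.
Difference = |0.8296 − 0.8136| = 0.0160, i.e. 0.02 to 2 decimal places.

0.02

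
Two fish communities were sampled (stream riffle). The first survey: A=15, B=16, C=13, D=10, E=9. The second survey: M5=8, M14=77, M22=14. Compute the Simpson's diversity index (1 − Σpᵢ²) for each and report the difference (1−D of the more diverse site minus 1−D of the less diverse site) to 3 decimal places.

The first survey: N=63, proportions 0.23809524, 0.25396825, 0.20634921, 0.15873016, 0.14285714, giving 1−D = 0.79062736 (working shown to 8 dp, full precision carried).
The second survey: N=99, proportions 0.08080808, 0.77777778, 0.14141414, giving 1−D = 0.36853382.
Difference = |0.79062736 − 0.36853382| = 0.42209354, i.e. 0.422 to 3 decimal places.

0.422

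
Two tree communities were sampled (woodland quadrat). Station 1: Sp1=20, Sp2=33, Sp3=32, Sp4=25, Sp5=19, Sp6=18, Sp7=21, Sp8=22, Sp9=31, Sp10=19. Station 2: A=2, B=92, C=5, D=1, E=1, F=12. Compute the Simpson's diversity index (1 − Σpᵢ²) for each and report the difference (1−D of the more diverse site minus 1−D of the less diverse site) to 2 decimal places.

Station 1: N=240, proportions 0.0833, 0.1375, 0.1333, 0.1042, 0.0792, 0.075, 0.0875, 0.0917, 0.1292, 0.0792, giving 1−D = 0.8946 (working shown to 4 dp, full precision carried).
Station 2: N=113, proportions 0.0177, 0.8142, 0.0442, 0.0088, 0.0088, 0.1062, giving 1−D = 0.3234.
Difference = |0.8946 − 0.3234| = 0.5712, i.e. 0.57 to 2 decimal places.

0.57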